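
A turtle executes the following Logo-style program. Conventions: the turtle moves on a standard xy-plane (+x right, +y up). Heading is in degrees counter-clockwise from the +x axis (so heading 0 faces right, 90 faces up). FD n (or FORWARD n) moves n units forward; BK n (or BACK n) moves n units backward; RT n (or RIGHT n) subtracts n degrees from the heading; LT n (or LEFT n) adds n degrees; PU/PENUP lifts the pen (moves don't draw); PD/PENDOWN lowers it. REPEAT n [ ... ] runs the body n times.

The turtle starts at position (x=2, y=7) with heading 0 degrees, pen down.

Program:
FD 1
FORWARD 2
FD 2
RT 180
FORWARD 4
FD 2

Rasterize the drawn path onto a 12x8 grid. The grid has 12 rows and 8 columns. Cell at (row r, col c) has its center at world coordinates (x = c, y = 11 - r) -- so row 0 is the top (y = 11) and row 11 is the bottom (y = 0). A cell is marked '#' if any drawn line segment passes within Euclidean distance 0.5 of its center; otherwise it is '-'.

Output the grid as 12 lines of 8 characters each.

Answer: --------
--------
--------
--------
-#######
--------
--------
--------
--------
--------
--------
--------

Derivation:
Segment 0: (2,7) -> (3,7)
Segment 1: (3,7) -> (5,7)
Segment 2: (5,7) -> (7,7)
Segment 3: (7,7) -> (3,7)
Segment 4: (3,7) -> (1,7)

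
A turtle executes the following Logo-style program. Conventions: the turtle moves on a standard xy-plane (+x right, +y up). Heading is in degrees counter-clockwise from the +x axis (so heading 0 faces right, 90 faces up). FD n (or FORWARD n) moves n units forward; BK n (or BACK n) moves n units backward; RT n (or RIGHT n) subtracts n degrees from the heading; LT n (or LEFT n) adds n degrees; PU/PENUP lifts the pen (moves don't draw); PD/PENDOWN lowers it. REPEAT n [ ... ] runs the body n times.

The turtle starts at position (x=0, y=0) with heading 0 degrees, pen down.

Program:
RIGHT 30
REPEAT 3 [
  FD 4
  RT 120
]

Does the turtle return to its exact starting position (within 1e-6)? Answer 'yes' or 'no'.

Answer: yes

Derivation:
Executing turtle program step by step:
Start: pos=(0,0), heading=0, pen down
RT 30: heading 0 -> 330
REPEAT 3 [
  -- iteration 1/3 --
  FD 4: (0,0) -> (3.464,-2) [heading=330, draw]
  RT 120: heading 330 -> 210
  -- iteration 2/3 --
  FD 4: (3.464,-2) -> (0,-4) [heading=210, draw]
  RT 120: heading 210 -> 90
  -- iteration 3/3 --
  FD 4: (0,-4) -> (0,0) [heading=90, draw]
  RT 120: heading 90 -> 330
]
Final: pos=(0,0), heading=330, 3 segment(s) drawn

Start position: (0, 0)
Final position: (0, 0)
Distance = 0; < 1e-6 -> CLOSED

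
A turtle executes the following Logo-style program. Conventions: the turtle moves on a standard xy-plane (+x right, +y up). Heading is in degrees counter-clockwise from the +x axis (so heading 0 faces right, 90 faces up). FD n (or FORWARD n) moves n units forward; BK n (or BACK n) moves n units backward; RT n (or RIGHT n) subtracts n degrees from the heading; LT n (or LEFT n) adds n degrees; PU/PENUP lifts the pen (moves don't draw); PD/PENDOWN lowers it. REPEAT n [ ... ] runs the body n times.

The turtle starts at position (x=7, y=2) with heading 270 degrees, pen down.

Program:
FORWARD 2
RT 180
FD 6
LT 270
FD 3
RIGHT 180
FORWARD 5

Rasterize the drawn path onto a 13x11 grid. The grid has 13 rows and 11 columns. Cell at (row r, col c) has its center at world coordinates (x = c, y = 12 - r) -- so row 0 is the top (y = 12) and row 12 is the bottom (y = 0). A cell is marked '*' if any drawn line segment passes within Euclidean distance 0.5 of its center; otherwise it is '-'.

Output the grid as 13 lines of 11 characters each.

Answer: -----------
-----------
-----------
-----------
-----------
-----------
-----******
-------*---
-------*---
-------*---
-------*---
-------*---
-------*---

Derivation:
Segment 0: (7,2) -> (7,0)
Segment 1: (7,0) -> (7,6)
Segment 2: (7,6) -> (10,6)
Segment 3: (10,6) -> (5,6)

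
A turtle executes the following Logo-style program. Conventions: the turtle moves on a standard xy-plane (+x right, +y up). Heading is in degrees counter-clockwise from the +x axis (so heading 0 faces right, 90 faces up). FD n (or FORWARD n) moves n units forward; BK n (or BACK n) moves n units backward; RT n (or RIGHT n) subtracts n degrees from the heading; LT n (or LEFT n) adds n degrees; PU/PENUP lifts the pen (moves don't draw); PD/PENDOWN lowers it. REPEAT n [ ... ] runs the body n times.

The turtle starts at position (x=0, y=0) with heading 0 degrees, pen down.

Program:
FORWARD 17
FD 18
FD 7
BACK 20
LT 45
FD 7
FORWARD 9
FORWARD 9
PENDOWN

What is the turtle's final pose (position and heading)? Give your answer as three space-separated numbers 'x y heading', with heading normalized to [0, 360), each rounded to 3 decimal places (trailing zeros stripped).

Executing turtle program step by step:
Start: pos=(0,0), heading=0, pen down
FD 17: (0,0) -> (17,0) [heading=0, draw]
FD 18: (17,0) -> (35,0) [heading=0, draw]
FD 7: (35,0) -> (42,0) [heading=0, draw]
BK 20: (42,0) -> (22,0) [heading=0, draw]
LT 45: heading 0 -> 45
FD 7: (22,0) -> (26.95,4.95) [heading=45, draw]
FD 9: (26.95,4.95) -> (33.314,11.314) [heading=45, draw]
FD 9: (33.314,11.314) -> (39.678,17.678) [heading=45, draw]
PD: pen down
Final: pos=(39.678,17.678), heading=45, 7 segment(s) drawn

Answer: 39.678 17.678 45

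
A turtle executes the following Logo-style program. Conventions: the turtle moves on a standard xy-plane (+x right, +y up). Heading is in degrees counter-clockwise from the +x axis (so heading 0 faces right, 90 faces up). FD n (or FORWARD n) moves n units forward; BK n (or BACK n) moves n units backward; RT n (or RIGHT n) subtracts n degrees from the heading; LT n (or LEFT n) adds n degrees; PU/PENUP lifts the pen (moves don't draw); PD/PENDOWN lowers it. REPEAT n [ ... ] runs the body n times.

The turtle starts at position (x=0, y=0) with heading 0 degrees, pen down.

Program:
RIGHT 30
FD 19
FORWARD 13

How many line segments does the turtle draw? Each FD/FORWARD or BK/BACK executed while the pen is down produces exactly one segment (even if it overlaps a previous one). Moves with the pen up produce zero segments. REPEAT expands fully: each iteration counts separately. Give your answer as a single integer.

Answer: 2

Derivation:
Executing turtle program step by step:
Start: pos=(0,0), heading=0, pen down
RT 30: heading 0 -> 330
FD 19: (0,0) -> (16.454,-9.5) [heading=330, draw]
FD 13: (16.454,-9.5) -> (27.713,-16) [heading=330, draw]
Final: pos=(27.713,-16), heading=330, 2 segment(s) drawn
Segments drawn: 2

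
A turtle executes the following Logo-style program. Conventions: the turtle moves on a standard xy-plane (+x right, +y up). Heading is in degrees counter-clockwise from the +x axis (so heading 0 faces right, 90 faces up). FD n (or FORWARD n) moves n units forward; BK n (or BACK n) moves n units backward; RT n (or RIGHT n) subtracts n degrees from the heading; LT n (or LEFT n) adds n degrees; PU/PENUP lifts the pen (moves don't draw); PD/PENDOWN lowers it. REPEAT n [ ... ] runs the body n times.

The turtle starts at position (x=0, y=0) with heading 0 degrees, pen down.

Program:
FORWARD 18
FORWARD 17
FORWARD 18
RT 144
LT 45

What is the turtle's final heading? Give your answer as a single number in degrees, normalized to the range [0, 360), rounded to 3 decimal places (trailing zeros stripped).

Executing turtle program step by step:
Start: pos=(0,0), heading=0, pen down
FD 18: (0,0) -> (18,0) [heading=0, draw]
FD 17: (18,0) -> (35,0) [heading=0, draw]
FD 18: (35,0) -> (53,0) [heading=0, draw]
RT 144: heading 0 -> 216
LT 45: heading 216 -> 261
Final: pos=(53,0), heading=261, 3 segment(s) drawn

Answer: 261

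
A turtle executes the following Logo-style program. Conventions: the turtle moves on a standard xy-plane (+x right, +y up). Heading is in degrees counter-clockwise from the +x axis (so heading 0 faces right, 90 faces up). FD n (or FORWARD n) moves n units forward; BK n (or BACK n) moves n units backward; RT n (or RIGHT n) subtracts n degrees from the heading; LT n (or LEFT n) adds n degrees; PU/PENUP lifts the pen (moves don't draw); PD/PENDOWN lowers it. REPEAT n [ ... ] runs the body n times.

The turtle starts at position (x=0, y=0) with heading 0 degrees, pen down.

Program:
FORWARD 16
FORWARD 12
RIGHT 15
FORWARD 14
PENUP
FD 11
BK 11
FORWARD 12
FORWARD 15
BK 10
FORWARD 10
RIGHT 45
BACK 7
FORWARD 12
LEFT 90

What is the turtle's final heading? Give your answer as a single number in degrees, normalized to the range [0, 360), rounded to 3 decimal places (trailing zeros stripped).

Answer: 30

Derivation:
Executing turtle program step by step:
Start: pos=(0,0), heading=0, pen down
FD 16: (0,0) -> (16,0) [heading=0, draw]
FD 12: (16,0) -> (28,0) [heading=0, draw]
RT 15: heading 0 -> 345
FD 14: (28,0) -> (41.523,-3.623) [heading=345, draw]
PU: pen up
FD 11: (41.523,-3.623) -> (52.148,-6.47) [heading=345, move]
BK 11: (52.148,-6.47) -> (41.523,-3.623) [heading=345, move]
FD 12: (41.523,-3.623) -> (53.114,-6.729) [heading=345, move]
FD 15: (53.114,-6.729) -> (67.603,-10.612) [heading=345, move]
BK 10: (67.603,-10.612) -> (57.944,-8.023) [heading=345, move]
FD 10: (57.944,-8.023) -> (67.603,-10.612) [heading=345, move]
RT 45: heading 345 -> 300
BK 7: (67.603,-10.612) -> (64.103,-4.549) [heading=300, move]
FD 12: (64.103,-4.549) -> (70.103,-14.942) [heading=300, move]
LT 90: heading 300 -> 30
Final: pos=(70.103,-14.942), heading=30, 3 segment(s) drawn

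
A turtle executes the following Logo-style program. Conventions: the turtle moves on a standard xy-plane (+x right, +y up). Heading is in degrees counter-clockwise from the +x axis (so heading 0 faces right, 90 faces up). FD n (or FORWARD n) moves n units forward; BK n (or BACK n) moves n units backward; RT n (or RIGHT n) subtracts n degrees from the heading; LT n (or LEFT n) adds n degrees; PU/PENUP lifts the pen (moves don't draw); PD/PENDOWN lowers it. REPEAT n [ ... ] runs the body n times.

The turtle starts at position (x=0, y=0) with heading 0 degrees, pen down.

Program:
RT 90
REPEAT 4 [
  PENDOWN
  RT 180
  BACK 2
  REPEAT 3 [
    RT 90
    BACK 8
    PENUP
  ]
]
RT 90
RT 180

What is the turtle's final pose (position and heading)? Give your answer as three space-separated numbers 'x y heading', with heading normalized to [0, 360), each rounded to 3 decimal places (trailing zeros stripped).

Answer: 0 0 0

Derivation:
Executing turtle program step by step:
Start: pos=(0,0), heading=0, pen down
RT 90: heading 0 -> 270
REPEAT 4 [
  -- iteration 1/4 --
  PD: pen down
  RT 180: heading 270 -> 90
  BK 2: (0,0) -> (0,-2) [heading=90, draw]
  REPEAT 3 [
    -- iteration 1/3 --
    RT 90: heading 90 -> 0
    BK 8: (0,-2) -> (-8,-2) [heading=0, draw]
    PU: pen up
    -- iteration 2/3 --
    RT 90: heading 0 -> 270
    BK 8: (-8,-2) -> (-8,6) [heading=270, move]
    PU: pen up
    -- iteration 3/3 --
    RT 90: heading 270 -> 180
    BK 8: (-8,6) -> (0,6) [heading=180, move]
    PU: pen up
  ]
  -- iteration 2/4 --
  PD: pen down
  RT 180: heading 180 -> 0
  BK 2: (0,6) -> (-2,6) [heading=0, draw]
  REPEAT 3 [
    -- iteration 1/3 --
    RT 90: heading 0 -> 270
    BK 8: (-2,6) -> (-2,14) [heading=270, draw]
    PU: pen up
    -- iteration 2/3 --
    RT 90: heading 270 -> 180
    BK 8: (-2,14) -> (6,14) [heading=180, move]
    PU: pen up
    -- iteration 3/3 --
    RT 90: heading 180 -> 90
    BK 8: (6,14) -> (6,6) [heading=90, move]
    PU: pen up
  ]
  -- iteration 3/4 --
  PD: pen down
  RT 180: heading 90 -> 270
  BK 2: (6,6) -> (6,8) [heading=270, draw]
  REPEAT 3 [
    -- iteration 1/3 --
    RT 90: heading 270 -> 180
    BK 8: (6,8) -> (14,8) [heading=180, draw]
    PU: pen up
    -- iteration 2/3 --
    RT 90: heading 180 -> 90
    BK 8: (14,8) -> (14,0) [heading=90, move]
    PU: pen up
    -- iteration 3/3 --
    RT 90: heading 90 -> 0
    BK 8: (14,0) -> (6,0) [heading=0, move]
    PU: pen up
  ]
  -- iteration 4/4 --
  PD: pen down
  RT 180: heading 0 -> 180
  BK 2: (6,0) -> (8,0) [heading=180, draw]
  REPEAT 3 [
    -- iteration 1/3 --
    RT 90: heading 180 -> 90
    BK 8: (8,0) -> (8,-8) [heading=90, draw]
    PU: pen up
    -- iteration 2/3 --
    RT 90: heading 90 -> 0
    BK 8: (8,-8) -> (0,-8) [heading=0, move]
    PU: pen up
    -- iteration 3/3 --
    RT 90: heading 0 -> 270
    BK 8: (0,-8) -> (0,0) [heading=270, move]
    PU: pen up
  ]
]
RT 90: heading 270 -> 180
RT 180: heading 180 -> 0
Final: pos=(0,0), heading=0, 8 segment(s) drawn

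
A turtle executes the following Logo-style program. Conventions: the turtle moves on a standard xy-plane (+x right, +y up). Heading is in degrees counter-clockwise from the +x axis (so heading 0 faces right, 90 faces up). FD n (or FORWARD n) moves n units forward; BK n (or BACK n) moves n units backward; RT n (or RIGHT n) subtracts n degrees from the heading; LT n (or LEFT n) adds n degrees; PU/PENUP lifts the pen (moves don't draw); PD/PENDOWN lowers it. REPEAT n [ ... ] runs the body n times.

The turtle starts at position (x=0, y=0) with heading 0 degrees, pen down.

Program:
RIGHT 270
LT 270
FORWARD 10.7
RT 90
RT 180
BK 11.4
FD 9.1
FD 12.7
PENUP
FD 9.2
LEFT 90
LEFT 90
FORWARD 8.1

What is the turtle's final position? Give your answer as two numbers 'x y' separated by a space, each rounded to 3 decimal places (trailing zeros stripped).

Answer: 10.7 11.5

Derivation:
Executing turtle program step by step:
Start: pos=(0,0), heading=0, pen down
RT 270: heading 0 -> 90
LT 270: heading 90 -> 0
FD 10.7: (0,0) -> (10.7,0) [heading=0, draw]
RT 90: heading 0 -> 270
RT 180: heading 270 -> 90
BK 11.4: (10.7,0) -> (10.7,-11.4) [heading=90, draw]
FD 9.1: (10.7,-11.4) -> (10.7,-2.3) [heading=90, draw]
FD 12.7: (10.7,-2.3) -> (10.7,10.4) [heading=90, draw]
PU: pen up
FD 9.2: (10.7,10.4) -> (10.7,19.6) [heading=90, move]
LT 90: heading 90 -> 180
LT 90: heading 180 -> 270
FD 8.1: (10.7,19.6) -> (10.7,11.5) [heading=270, move]
Final: pos=(10.7,11.5), heading=270, 4 segment(s) drawn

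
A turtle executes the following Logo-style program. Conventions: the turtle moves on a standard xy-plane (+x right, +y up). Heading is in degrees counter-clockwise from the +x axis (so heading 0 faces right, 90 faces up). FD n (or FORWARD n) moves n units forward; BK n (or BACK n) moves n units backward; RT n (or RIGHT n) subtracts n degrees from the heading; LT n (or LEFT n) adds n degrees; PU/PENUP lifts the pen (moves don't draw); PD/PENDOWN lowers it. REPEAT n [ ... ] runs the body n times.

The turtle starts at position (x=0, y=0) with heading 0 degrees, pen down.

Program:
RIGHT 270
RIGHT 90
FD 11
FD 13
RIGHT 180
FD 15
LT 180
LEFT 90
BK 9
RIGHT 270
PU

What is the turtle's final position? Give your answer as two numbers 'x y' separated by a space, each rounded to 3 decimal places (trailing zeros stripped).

Executing turtle program step by step:
Start: pos=(0,0), heading=0, pen down
RT 270: heading 0 -> 90
RT 90: heading 90 -> 0
FD 11: (0,0) -> (11,0) [heading=0, draw]
FD 13: (11,0) -> (24,0) [heading=0, draw]
RT 180: heading 0 -> 180
FD 15: (24,0) -> (9,0) [heading=180, draw]
LT 180: heading 180 -> 0
LT 90: heading 0 -> 90
BK 9: (9,0) -> (9,-9) [heading=90, draw]
RT 270: heading 90 -> 180
PU: pen up
Final: pos=(9,-9), heading=180, 4 segment(s) drawn

Answer: 9 -9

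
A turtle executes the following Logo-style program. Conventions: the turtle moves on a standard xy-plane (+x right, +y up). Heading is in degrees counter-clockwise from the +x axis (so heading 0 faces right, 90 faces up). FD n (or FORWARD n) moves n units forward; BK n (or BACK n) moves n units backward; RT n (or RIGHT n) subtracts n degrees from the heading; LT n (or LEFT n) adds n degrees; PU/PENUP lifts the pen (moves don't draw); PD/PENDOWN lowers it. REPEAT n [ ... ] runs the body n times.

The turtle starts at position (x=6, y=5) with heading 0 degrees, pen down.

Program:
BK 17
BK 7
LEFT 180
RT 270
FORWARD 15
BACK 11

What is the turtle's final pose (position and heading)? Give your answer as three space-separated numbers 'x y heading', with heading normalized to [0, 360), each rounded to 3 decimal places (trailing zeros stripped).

Answer: -18 1 270

Derivation:
Executing turtle program step by step:
Start: pos=(6,5), heading=0, pen down
BK 17: (6,5) -> (-11,5) [heading=0, draw]
BK 7: (-11,5) -> (-18,5) [heading=0, draw]
LT 180: heading 0 -> 180
RT 270: heading 180 -> 270
FD 15: (-18,5) -> (-18,-10) [heading=270, draw]
BK 11: (-18,-10) -> (-18,1) [heading=270, draw]
Final: pos=(-18,1), heading=270, 4 segment(s) drawn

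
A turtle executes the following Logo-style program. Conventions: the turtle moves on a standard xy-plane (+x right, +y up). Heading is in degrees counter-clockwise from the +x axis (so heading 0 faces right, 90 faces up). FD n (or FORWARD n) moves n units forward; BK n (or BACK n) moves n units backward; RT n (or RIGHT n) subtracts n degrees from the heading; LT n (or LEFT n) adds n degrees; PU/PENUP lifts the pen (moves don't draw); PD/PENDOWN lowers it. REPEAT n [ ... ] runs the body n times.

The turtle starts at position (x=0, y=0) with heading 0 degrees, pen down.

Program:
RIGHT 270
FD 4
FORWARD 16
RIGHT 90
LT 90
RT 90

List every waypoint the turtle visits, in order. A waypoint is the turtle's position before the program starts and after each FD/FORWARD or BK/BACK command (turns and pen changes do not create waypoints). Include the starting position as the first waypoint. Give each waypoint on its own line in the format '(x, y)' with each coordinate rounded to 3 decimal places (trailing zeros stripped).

Executing turtle program step by step:
Start: pos=(0,0), heading=0, pen down
RT 270: heading 0 -> 90
FD 4: (0,0) -> (0,4) [heading=90, draw]
FD 16: (0,4) -> (0,20) [heading=90, draw]
RT 90: heading 90 -> 0
LT 90: heading 0 -> 90
RT 90: heading 90 -> 0
Final: pos=(0,20), heading=0, 2 segment(s) drawn
Waypoints (3 total):
(0, 0)
(0, 4)
(0, 20)

Answer: (0, 0)
(0, 4)
(0, 20)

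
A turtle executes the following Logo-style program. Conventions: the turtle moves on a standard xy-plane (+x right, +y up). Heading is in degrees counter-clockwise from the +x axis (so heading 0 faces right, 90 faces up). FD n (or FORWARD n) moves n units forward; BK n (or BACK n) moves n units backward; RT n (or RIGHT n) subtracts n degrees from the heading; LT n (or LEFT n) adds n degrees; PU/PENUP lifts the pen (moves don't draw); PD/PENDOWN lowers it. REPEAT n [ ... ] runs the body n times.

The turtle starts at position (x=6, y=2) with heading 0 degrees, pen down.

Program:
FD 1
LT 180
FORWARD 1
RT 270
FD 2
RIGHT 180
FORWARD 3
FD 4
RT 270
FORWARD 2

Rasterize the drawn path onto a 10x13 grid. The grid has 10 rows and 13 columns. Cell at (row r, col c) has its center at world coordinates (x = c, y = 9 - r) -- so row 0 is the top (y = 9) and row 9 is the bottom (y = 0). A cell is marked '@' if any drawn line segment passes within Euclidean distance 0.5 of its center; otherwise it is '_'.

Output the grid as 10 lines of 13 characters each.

Segment 0: (6,2) -> (7,2)
Segment 1: (7,2) -> (6,2)
Segment 2: (6,2) -> (6,0)
Segment 3: (6,0) -> (6,3)
Segment 4: (6,3) -> (6,7)
Segment 5: (6,7) -> (4,7)

Answer: _____________
_____________
____@@@______
______@______
______@______
______@______
______@______
______@@_____
______@______
______@______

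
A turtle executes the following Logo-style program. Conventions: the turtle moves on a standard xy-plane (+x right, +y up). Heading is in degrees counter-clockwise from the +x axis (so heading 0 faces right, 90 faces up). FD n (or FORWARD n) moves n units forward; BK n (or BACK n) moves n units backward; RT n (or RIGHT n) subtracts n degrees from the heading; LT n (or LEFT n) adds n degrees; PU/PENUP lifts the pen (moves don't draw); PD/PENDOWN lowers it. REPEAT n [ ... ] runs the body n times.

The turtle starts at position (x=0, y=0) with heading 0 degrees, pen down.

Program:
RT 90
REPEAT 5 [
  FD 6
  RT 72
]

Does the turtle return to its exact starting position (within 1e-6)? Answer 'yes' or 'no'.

Answer: yes

Derivation:
Executing turtle program step by step:
Start: pos=(0,0), heading=0, pen down
RT 90: heading 0 -> 270
REPEAT 5 [
  -- iteration 1/5 --
  FD 6: (0,0) -> (0,-6) [heading=270, draw]
  RT 72: heading 270 -> 198
  -- iteration 2/5 --
  FD 6: (0,-6) -> (-5.706,-7.854) [heading=198, draw]
  RT 72: heading 198 -> 126
  -- iteration 3/5 --
  FD 6: (-5.706,-7.854) -> (-9.233,-3) [heading=126, draw]
  RT 72: heading 126 -> 54
  -- iteration 4/5 --
  FD 6: (-9.233,-3) -> (-5.706,1.854) [heading=54, draw]
  RT 72: heading 54 -> 342
  -- iteration 5/5 --
  FD 6: (-5.706,1.854) -> (0,0) [heading=342, draw]
  RT 72: heading 342 -> 270
]
Final: pos=(0,0), heading=270, 5 segment(s) drawn

Start position: (0, 0)
Final position: (0, 0)
Distance = 0; < 1e-6 -> CLOSED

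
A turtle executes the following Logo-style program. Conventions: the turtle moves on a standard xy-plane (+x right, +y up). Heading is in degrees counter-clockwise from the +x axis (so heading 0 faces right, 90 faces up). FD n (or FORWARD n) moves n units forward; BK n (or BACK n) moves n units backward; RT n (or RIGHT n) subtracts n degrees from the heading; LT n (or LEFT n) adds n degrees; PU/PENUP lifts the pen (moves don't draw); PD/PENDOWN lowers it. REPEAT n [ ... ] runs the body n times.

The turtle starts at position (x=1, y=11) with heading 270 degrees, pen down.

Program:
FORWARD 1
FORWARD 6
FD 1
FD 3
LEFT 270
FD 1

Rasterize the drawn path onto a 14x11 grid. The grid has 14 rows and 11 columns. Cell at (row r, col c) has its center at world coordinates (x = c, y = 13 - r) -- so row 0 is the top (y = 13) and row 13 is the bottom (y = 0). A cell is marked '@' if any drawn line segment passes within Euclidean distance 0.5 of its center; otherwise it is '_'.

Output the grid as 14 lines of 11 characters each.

Segment 0: (1,11) -> (1,10)
Segment 1: (1,10) -> (1,4)
Segment 2: (1,4) -> (1,3)
Segment 3: (1,3) -> (1,0)
Segment 4: (1,0) -> (-0,0)

Answer: ___________
___________
_@_________
_@_________
_@_________
_@_________
_@_________
_@_________
_@_________
_@_________
_@_________
_@_________
_@_________
@@_________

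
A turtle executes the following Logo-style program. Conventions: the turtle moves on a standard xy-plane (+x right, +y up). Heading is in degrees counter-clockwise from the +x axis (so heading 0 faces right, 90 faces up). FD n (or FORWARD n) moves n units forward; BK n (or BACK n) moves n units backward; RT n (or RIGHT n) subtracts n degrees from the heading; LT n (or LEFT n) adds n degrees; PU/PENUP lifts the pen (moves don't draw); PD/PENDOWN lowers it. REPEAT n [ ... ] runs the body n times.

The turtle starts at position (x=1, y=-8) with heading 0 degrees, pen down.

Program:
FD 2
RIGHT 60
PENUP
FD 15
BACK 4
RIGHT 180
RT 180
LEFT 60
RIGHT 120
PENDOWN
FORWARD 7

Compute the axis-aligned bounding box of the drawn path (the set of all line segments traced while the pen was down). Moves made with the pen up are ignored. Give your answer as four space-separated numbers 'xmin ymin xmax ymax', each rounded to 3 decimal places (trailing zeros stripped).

Executing turtle program step by step:
Start: pos=(1,-8), heading=0, pen down
FD 2: (1,-8) -> (3,-8) [heading=0, draw]
RT 60: heading 0 -> 300
PU: pen up
FD 15: (3,-8) -> (10.5,-20.99) [heading=300, move]
BK 4: (10.5,-20.99) -> (8.5,-17.526) [heading=300, move]
RT 180: heading 300 -> 120
RT 180: heading 120 -> 300
LT 60: heading 300 -> 0
RT 120: heading 0 -> 240
PD: pen down
FD 7: (8.5,-17.526) -> (5,-23.588) [heading=240, draw]
Final: pos=(5,-23.588), heading=240, 2 segment(s) drawn

Segment endpoints: x in {1, 3, 5, 8.5}, y in {-23.588, -17.526, -8}
xmin=1, ymin=-23.588, xmax=8.5, ymax=-8

Answer: 1 -23.588 8.5 -8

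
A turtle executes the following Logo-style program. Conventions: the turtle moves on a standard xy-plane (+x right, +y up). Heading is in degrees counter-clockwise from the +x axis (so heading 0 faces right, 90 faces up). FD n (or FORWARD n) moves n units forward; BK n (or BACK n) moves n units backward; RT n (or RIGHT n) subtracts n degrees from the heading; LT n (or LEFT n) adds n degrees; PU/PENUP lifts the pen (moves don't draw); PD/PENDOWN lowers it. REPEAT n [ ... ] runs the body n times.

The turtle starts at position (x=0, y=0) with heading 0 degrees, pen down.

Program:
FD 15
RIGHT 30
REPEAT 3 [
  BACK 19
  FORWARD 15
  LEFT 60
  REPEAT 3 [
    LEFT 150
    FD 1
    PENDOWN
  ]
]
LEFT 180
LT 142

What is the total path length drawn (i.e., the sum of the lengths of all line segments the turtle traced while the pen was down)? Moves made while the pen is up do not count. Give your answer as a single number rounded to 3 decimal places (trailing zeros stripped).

Answer: 126

Derivation:
Executing turtle program step by step:
Start: pos=(0,0), heading=0, pen down
FD 15: (0,0) -> (15,0) [heading=0, draw]
RT 30: heading 0 -> 330
REPEAT 3 [
  -- iteration 1/3 --
  BK 19: (15,0) -> (-1.454,9.5) [heading=330, draw]
  FD 15: (-1.454,9.5) -> (11.536,2) [heading=330, draw]
  LT 60: heading 330 -> 30
  REPEAT 3 [
    -- iteration 1/3 --
    LT 150: heading 30 -> 180
    FD 1: (11.536,2) -> (10.536,2) [heading=180, draw]
    PD: pen down
    -- iteration 2/3 --
    LT 150: heading 180 -> 330
    FD 1: (10.536,2) -> (11.402,1.5) [heading=330, draw]
    PD: pen down
    -- iteration 3/3 --
    LT 150: heading 330 -> 120
    FD 1: (11.402,1.5) -> (10.902,2.366) [heading=120, draw]
    PD: pen down
  ]
  -- iteration 2/3 --
  BK 19: (10.902,2.366) -> (20.402,-14.088) [heading=120, draw]
  FD 15: (20.402,-14.088) -> (12.902,-1.098) [heading=120, draw]
  LT 60: heading 120 -> 180
  REPEAT 3 [
    -- iteration 1/3 --
    LT 150: heading 180 -> 330
    FD 1: (12.902,-1.098) -> (13.768,-1.598) [heading=330, draw]
    PD: pen down
    -- iteration 2/3 --
    LT 150: heading 330 -> 120
    FD 1: (13.768,-1.598) -> (13.268,-0.732) [heading=120, draw]
    PD: pen down
    -- iteration 3/3 --
    LT 150: heading 120 -> 270
    FD 1: (13.268,-0.732) -> (13.268,-1.732) [heading=270, draw]
    PD: pen down
  ]
  -- iteration 3/3 --
  BK 19: (13.268,-1.732) -> (13.268,17.268) [heading=270, draw]
  FD 15: (13.268,17.268) -> (13.268,2.268) [heading=270, draw]
  LT 60: heading 270 -> 330
  REPEAT 3 [
    -- iteration 1/3 --
    LT 150: heading 330 -> 120
    FD 1: (13.268,2.268) -> (12.768,3.134) [heading=120, draw]
    PD: pen down
    -- iteration 2/3 --
    LT 150: heading 120 -> 270
    FD 1: (12.768,3.134) -> (12.768,2.134) [heading=270, draw]
    PD: pen down
    -- iteration 3/3 --
    LT 150: heading 270 -> 60
    FD 1: (12.768,2.134) -> (13.268,3) [heading=60, draw]
    PD: pen down
  ]
]
LT 180: heading 60 -> 240
LT 142: heading 240 -> 22
Final: pos=(13.268,3), heading=22, 16 segment(s) drawn

Segment lengths:
  seg 1: (0,0) -> (15,0), length = 15
  seg 2: (15,0) -> (-1.454,9.5), length = 19
  seg 3: (-1.454,9.5) -> (11.536,2), length = 15
  seg 4: (11.536,2) -> (10.536,2), length = 1
  seg 5: (10.536,2) -> (11.402,1.5), length = 1
  seg 6: (11.402,1.5) -> (10.902,2.366), length = 1
  seg 7: (10.902,2.366) -> (20.402,-14.088), length = 19
  seg 8: (20.402,-14.088) -> (12.902,-1.098), length = 15
  seg 9: (12.902,-1.098) -> (13.768,-1.598), length = 1
  seg 10: (13.768,-1.598) -> (13.268,-0.732), length = 1
  seg 11: (13.268,-0.732) -> (13.268,-1.732), length = 1
  seg 12: (13.268,-1.732) -> (13.268,17.268), length = 19
  seg 13: (13.268,17.268) -> (13.268,2.268), length = 15
  seg 14: (13.268,2.268) -> (12.768,3.134), length = 1
  seg 15: (12.768,3.134) -> (12.768,2.134), length = 1
  seg 16: (12.768,2.134) -> (13.268,3), length = 1
Total = 126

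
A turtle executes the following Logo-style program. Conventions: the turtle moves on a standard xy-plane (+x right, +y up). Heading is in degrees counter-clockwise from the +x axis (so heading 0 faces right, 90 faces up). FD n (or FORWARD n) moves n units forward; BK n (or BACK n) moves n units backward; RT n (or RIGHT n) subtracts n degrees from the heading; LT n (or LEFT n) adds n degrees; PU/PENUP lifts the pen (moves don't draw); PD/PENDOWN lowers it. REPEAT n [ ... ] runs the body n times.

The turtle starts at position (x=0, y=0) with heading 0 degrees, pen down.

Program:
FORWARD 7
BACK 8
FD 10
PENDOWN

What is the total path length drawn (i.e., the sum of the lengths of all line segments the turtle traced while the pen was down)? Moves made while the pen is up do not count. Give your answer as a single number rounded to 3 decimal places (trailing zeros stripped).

Executing turtle program step by step:
Start: pos=(0,0), heading=0, pen down
FD 7: (0,0) -> (7,0) [heading=0, draw]
BK 8: (7,0) -> (-1,0) [heading=0, draw]
FD 10: (-1,0) -> (9,0) [heading=0, draw]
PD: pen down
Final: pos=(9,0), heading=0, 3 segment(s) drawn

Segment lengths:
  seg 1: (0,0) -> (7,0), length = 7
  seg 2: (7,0) -> (-1,0), length = 8
  seg 3: (-1,0) -> (9,0), length = 10
Total = 25

Answer: 25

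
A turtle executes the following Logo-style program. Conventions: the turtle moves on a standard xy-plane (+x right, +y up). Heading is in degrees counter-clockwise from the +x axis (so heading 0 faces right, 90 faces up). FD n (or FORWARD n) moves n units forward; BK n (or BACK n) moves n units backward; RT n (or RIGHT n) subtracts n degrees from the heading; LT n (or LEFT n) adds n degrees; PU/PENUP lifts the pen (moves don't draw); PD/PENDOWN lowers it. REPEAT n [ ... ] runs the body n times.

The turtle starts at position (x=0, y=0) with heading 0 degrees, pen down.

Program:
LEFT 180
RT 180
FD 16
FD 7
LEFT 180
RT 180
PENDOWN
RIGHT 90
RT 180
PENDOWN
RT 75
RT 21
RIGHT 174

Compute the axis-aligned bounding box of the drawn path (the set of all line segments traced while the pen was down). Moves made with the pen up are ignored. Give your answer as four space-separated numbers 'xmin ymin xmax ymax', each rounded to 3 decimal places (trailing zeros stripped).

Answer: 0 0 23 0

Derivation:
Executing turtle program step by step:
Start: pos=(0,0), heading=0, pen down
LT 180: heading 0 -> 180
RT 180: heading 180 -> 0
FD 16: (0,0) -> (16,0) [heading=0, draw]
FD 7: (16,0) -> (23,0) [heading=0, draw]
LT 180: heading 0 -> 180
RT 180: heading 180 -> 0
PD: pen down
RT 90: heading 0 -> 270
RT 180: heading 270 -> 90
PD: pen down
RT 75: heading 90 -> 15
RT 21: heading 15 -> 354
RT 174: heading 354 -> 180
Final: pos=(23,0), heading=180, 2 segment(s) drawn

Segment endpoints: x in {0, 16, 23}, y in {0}
xmin=0, ymin=0, xmax=23, ymax=0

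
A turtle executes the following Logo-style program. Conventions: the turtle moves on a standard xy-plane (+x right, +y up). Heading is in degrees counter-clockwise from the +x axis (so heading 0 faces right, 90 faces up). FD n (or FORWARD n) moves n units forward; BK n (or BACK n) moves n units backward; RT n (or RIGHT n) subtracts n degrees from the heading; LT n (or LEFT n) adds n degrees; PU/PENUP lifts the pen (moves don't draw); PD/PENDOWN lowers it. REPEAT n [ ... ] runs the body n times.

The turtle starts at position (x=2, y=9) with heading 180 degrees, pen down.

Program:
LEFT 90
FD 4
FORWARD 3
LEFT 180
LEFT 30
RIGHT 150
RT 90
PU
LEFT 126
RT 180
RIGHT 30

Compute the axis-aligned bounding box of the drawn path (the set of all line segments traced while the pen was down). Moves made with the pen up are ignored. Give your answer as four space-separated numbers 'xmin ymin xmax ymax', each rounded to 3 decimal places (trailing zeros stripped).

Executing turtle program step by step:
Start: pos=(2,9), heading=180, pen down
LT 90: heading 180 -> 270
FD 4: (2,9) -> (2,5) [heading=270, draw]
FD 3: (2,5) -> (2,2) [heading=270, draw]
LT 180: heading 270 -> 90
LT 30: heading 90 -> 120
RT 150: heading 120 -> 330
RT 90: heading 330 -> 240
PU: pen up
LT 126: heading 240 -> 6
RT 180: heading 6 -> 186
RT 30: heading 186 -> 156
Final: pos=(2,2), heading=156, 2 segment(s) drawn

Segment endpoints: x in {2, 2, 2}, y in {2, 5, 9}
xmin=2, ymin=2, xmax=2, ymax=9

Answer: 2 2 2 9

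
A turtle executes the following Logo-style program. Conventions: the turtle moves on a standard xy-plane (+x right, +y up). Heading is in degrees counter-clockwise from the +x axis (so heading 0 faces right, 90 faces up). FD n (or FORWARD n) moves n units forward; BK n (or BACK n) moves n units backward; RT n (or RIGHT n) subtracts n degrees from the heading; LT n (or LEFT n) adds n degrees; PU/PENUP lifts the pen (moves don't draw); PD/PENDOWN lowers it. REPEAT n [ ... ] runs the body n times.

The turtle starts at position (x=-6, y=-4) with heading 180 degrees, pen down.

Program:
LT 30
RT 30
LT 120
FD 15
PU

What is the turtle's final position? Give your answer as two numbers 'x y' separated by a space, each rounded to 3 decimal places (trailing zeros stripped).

Answer: 1.5 -16.99

Derivation:
Executing turtle program step by step:
Start: pos=(-6,-4), heading=180, pen down
LT 30: heading 180 -> 210
RT 30: heading 210 -> 180
LT 120: heading 180 -> 300
FD 15: (-6,-4) -> (1.5,-16.99) [heading=300, draw]
PU: pen up
Final: pos=(1.5,-16.99), heading=300, 1 segment(s) drawn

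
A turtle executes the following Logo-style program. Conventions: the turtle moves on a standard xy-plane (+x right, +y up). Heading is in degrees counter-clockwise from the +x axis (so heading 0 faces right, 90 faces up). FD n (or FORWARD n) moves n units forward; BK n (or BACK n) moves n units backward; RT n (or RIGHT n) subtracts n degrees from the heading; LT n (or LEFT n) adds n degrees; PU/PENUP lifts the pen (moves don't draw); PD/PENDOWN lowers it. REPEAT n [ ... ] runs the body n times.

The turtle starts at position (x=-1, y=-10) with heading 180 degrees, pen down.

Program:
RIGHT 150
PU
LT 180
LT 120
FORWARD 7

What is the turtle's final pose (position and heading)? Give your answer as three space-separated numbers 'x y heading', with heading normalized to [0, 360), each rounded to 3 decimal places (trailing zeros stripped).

Executing turtle program step by step:
Start: pos=(-1,-10), heading=180, pen down
RT 150: heading 180 -> 30
PU: pen up
LT 180: heading 30 -> 210
LT 120: heading 210 -> 330
FD 7: (-1,-10) -> (5.062,-13.5) [heading=330, move]
Final: pos=(5.062,-13.5), heading=330, 0 segment(s) drawn

Answer: 5.062 -13.5 330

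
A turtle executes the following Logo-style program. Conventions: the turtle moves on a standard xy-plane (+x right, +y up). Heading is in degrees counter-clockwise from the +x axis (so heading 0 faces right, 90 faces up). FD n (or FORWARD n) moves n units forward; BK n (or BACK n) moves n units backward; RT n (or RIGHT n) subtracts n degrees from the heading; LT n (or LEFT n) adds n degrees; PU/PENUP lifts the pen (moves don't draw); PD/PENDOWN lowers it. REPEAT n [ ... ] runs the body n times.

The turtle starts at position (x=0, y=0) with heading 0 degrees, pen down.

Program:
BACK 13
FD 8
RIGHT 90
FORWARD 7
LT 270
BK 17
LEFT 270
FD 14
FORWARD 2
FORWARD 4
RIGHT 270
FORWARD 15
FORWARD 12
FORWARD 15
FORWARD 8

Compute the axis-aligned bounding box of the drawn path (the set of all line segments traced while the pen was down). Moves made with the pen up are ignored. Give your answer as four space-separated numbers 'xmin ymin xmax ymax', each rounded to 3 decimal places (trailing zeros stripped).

Answer: -38 -7 12 13

Derivation:
Executing turtle program step by step:
Start: pos=(0,0), heading=0, pen down
BK 13: (0,0) -> (-13,0) [heading=0, draw]
FD 8: (-13,0) -> (-5,0) [heading=0, draw]
RT 90: heading 0 -> 270
FD 7: (-5,0) -> (-5,-7) [heading=270, draw]
LT 270: heading 270 -> 180
BK 17: (-5,-7) -> (12,-7) [heading=180, draw]
LT 270: heading 180 -> 90
FD 14: (12,-7) -> (12,7) [heading=90, draw]
FD 2: (12,7) -> (12,9) [heading=90, draw]
FD 4: (12,9) -> (12,13) [heading=90, draw]
RT 270: heading 90 -> 180
FD 15: (12,13) -> (-3,13) [heading=180, draw]
FD 12: (-3,13) -> (-15,13) [heading=180, draw]
FD 15: (-15,13) -> (-30,13) [heading=180, draw]
FD 8: (-30,13) -> (-38,13) [heading=180, draw]
Final: pos=(-38,13), heading=180, 11 segment(s) drawn

Segment endpoints: x in {-38, -30, -15, -13, -5, -3, 0, 12, 12, 12}, y in {-7, -7, 0, 7, 9, 13, 13, 13, 13, 13}
xmin=-38, ymin=-7, xmax=12, ymax=13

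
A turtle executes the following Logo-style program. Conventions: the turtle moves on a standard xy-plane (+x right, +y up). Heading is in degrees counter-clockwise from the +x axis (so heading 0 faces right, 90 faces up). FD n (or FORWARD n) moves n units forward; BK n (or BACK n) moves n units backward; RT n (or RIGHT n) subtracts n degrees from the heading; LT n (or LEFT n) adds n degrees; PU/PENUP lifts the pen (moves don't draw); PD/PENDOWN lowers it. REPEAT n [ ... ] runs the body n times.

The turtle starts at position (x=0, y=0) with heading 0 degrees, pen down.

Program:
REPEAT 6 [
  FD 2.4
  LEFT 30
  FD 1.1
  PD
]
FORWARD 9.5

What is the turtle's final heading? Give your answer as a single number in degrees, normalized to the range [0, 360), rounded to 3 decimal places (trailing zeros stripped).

Answer: 180

Derivation:
Executing turtle program step by step:
Start: pos=(0,0), heading=0, pen down
REPEAT 6 [
  -- iteration 1/6 --
  FD 2.4: (0,0) -> (2.4,0) [heading=0, draw]
  LT 30: heading 0 -> 30
  FD 1.1: (2.4,0) -> (3.353,0.55) [heading=30, draw]
  PD: pen down
  -- iteration 2/6 --
  FD 2.4: (3.353,0.55) -> (5.431,1.75) [heading=30, draw]
  LT 30: heading 30 -> 60
  FD 1.1: (5.431,1.75) -> (5.981,2.703) [heading=60, draw]
  PD: pen down
  -- iteration 3/6 --
  FD 2.4: (5.981,2.703) -> (7.181,4.781) [heading=60, draw]
  LT 30: heading 60 -> 90
  FD 1.1: (7.181,4.781) -> (7.181,5.881) [heading=90, draw]
  PD: pen down
  -- iteration 4/6 --
  FD 2.4: (7.181,5.881) -> (7.181,8.281) [heading=90, draw]
  LT 30: heading 90 -> 120
  FD 1.1: (7.181,8.281) -> (6.631,9.234) [heading=120, draw]
  PD: pen down
  -- iteration 5/6 --
  FD 2.4: (6.631,9.234) -> (5.431,11.312) [heading=120, draw]
  LT 30: heading 120 -> 150
  FD 1.1: (5.431,11.312) -> (4.478,11.862) [heading=150, draw]
  PD: pen down
  -- iteration 6/6 --
  FD 2.4: (4.478,11.862) -> (2.4,13.062) [heading=150, draw]
  LT 30: heading 150 -> 180
  FD 1.1: (2.4,13.062) -> (1.3,13.062) [heading=180, draw]
  PD: pen down
]
FD 9.5: (1.3,13.062) -> (-8.2,13.062) [heading=180, draw]
Final: pos=(-8.2,13.062), heading=180, 13 segment(s) drawn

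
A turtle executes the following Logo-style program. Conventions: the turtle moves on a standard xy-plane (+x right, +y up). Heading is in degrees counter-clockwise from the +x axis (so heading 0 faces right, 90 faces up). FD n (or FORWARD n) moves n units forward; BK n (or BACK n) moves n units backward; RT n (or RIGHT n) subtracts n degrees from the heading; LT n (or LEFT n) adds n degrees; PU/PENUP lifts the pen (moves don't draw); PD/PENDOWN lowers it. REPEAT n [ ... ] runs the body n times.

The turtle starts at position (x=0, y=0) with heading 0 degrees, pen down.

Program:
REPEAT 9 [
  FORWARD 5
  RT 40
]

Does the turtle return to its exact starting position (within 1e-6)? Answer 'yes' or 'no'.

Executing turtle program step by step:
Start: pos=(0,0), heading=0, pen down
REPEAT 9 [
  -- iteration 1/9 --
  FD 5: (0,0) -> (5,0) [heading=0, draw]
  RT 40: heading 0 -> 320
  -- iteration 2/9 --
  FD 5: (5,0) -> (8.83,-3.214) [heading=320, draw]
  RT 40: heading 320 -> 280
  -- iteration 3/9 --
  FD 5: (8.83,-3.214) -> (9.698,-8.138) [heading=280, draw]
  RT 40: heading 280 -> 240
  -- iteration 4/9 --
  FD 5: (9.698,-8.138) -> (7.198,-12.468) [heading=240, draw]
  RT 40: heading 240 -> 200
  -- iteration 5/9 --
  FD 5: (7.198,-12.468) -> (2.5,-14.178) [heading=200, draw]
  RT 40: heading 200 -> 160
  -- iteration 6/9 --
  FD 5: (2.5,-14.178) -> (-2.198,-12.468) [heading=160, draw]
  RT 40: heading 160 -> 120
  -- iteration 7/9 --
  FD 5: (-2.198,-12.468) -> (-4.698,-8.138) [heading=120, draw]
  RT 40: heading 120 -> 80
  -- iteration 8/9 --
  FD 5: (-4.698,-8.138) -> (-3.83,-3.214) [heading=80, draw]
  RT 40: heading 80 -> 40
  -- iteration 9/9 --
  FD 5: (-3.83,-3.214) -> (0,0) [heading=40, draw]
  RT 40: heading 40 -> 0
]
Final: pos=(0,0), heading=0, 9 segment(s) drawn

Start position: (0, 0)
Final position: (0, 0)
Distance = 0; < 1e-6 -> CLOSED

Answer: yes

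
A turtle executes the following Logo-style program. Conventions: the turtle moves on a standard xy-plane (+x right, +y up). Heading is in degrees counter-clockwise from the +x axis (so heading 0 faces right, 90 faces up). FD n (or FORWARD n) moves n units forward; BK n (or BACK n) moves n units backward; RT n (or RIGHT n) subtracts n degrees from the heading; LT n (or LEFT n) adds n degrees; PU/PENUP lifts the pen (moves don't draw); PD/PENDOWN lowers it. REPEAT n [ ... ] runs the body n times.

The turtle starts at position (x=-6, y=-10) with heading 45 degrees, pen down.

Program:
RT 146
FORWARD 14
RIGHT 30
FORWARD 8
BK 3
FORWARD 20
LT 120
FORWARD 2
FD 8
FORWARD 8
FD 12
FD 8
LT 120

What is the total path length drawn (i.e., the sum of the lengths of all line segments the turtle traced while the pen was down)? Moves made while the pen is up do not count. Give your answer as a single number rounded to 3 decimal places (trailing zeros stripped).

Answer: 83

Derivation:
Executing turtle program step by step:
Start: pos=(-6,-10), heading=45, pen down
RT 146: heading 45 -> 259
FD 14: (-6,-10) -> (-8.671,-23.743) [heading=259, draw]
RT 30: heading 259 -> 229
FD 8: (-8.671,-23.743) -> (-13.92,-29.78) [heading=229, draw]
BK 3: (-13.92,-29.78) -> (-11.952,-27.516) [heading=229, draw]
FD 20: (-11.952,-27.516) -> (-25.073,-42.611) [heading=229, draw]
LT 120: heading 229 -> 349
FD 2: (-25.073,-42.611) -> (-23.11,-42.992) [heading=349, draw]
FD 8: (-23.11,-42.992) -> (-15.257,-44.519) [heading=349, draw]
FD 8: (-15.257,-44.519) -> (-7.404,-46.045) [heading=349, draw]
FD 12: (-7.404,-46.045) -> (4.376,-48.335) [heading=349, draw]
FD 8: (4.376,-48.335) -> (12.229,-49.861) [heading=349, draw]
LT 120: heading 349 -> 109
Final: pos=(12.229,-49.861), heading=109, 9 segment(s) drawn

Segment lengths:
  seg 1: (-6,-10) -> (-8.671,-23.743), length = 14
  seg 2: (-8.671,-23.743) -> (-13.92,-29.78), length = 8
  seg 3: (-13.92,-29.78) -> (-11.952,-27.516), length = 3
  seg 4: (-11.952,-27.516) -> (-25.073,-42.611), length = 20
  seg 5: (-25.073,-42.611) -> (-23.11,-42.992), length = 2
  seg 6: (-23.11,-42.992) -> (-15.257,-44.519), length = 8
  seg 7: (-15.257,-44.519) -> (-7.404,-46.045), length = 8
  seg 8: (-7.404,-46.045) -> (4.376,-48.335), length = 12
  seg 9: (4.376,-48.335) -> (12.229,-49.861), length = 8
Total = 83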